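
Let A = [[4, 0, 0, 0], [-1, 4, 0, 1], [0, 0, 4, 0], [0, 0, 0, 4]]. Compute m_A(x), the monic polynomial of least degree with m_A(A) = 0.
The characteristic polynomial factors as (x - 4)^4. The minimal polynomial is ∏(x - λ)^{k_λ} where k_λ is the size of the largest Jordan block at λ.

For λ = 4: rank(A - 4I) = 1, and the largest Jordan block has size 2 (the smallest k with rank((A - 4I)^k) = rank((A - 4I)^(k+1))).

So m_A(x) = (x - 4)^2.

m_A(x) = (x - 4)^2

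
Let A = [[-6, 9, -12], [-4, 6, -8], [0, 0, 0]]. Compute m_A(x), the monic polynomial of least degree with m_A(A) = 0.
m_A(x) = x^2

The characteristic polynomial factors as x^3. The minimal polynomial is ∏(x - λ)^{k_λ} where k_λ is the size of the largest Jordan block at λ.

For λ = 0: rank(A) = 1, and the largest Jordan block has size 2 (the smallest k with rank(A^k) = rank(A^(k+1))).

So m_A(x) = x^2.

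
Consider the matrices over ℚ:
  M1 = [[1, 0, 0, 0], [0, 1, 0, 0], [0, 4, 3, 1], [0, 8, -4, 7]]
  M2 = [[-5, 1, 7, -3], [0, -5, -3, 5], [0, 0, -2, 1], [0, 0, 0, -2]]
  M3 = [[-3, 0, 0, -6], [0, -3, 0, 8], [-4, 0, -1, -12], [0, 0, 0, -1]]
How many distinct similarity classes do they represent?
3 classes: {M1}, {M2}, {M3}

Characteristic polynomials: χ_{M1} = (x - 5)^2(x - 1)^2, χ_{M2} = (x + 2)^2(x + 5)^2, χ_{M3} = (x + 1)^2(x + 3)^2.

{M1}: invariant factors x - 1, (x - 5)^2(x - 1).

{M2}: invariant factors (x + 2)^2(x + 5)^2.

{M3}: invariant factors (x + 1)(x + 3), (x + 1)(x + 3).

Matrices are similar if and only if their invariant-factor lists agree; the partition into similarity classes is {M1}, {M2}, {M3}.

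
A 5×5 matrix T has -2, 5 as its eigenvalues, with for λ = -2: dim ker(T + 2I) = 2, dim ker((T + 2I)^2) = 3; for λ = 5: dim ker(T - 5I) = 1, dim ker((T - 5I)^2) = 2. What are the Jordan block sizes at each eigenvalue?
Jordan blocks: (-2, 2), (-2, 1), (5, 2)

λ = -2: successive nullity increments [2, 1] count blocks of size ≥ k; block sizes are [2, 1].
λ = 5: successive nullity increments [1, 1] count blocks of size ≥ k; block sizes are [2].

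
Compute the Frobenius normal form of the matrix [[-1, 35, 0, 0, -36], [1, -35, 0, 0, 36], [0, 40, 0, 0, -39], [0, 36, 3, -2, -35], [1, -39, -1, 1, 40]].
The invariant factors of A (the non-unit diagonal entries of the Smith normal form of xI - A over ℚ[x]) are x(x - 3)(x + 4)(x^2 - 3x + 3), each dividing the next. The characteristic polynomial is their product, x(x - 3)(x + 4)(x^2 - 3x + 3).

The rational canonical form is the block-diagonal matrix of companion matrices C(f_i):
R = [[0, 0, 0, 0, 0], [1, 0, 0, 0, 36], [0, 1, 0, 0, -39], [0, 0, 1, 0, 12], [0, 0, 0, 1, 2]].

Note the characteristic polynomial does not split into linear factors over ℚ, so A has no Jordan form over ℚ; the rational canonical form exists over any field.

R = [[0, 0, 0, 0, 0], [1, 0, 0, 0, 36], [0, 1, 0, 0, -39], [0, 0, 1, 0, 12], [0, 0, 0, 1, 2]]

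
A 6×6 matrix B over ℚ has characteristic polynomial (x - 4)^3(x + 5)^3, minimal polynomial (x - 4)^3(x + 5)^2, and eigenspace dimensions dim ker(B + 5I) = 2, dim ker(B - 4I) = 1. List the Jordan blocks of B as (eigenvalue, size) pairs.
λ = -5: algebraic multiplicity 3 (exponent in χ_B), largest block size 2 (exponent in m_B), 2 blocks (geometric multiplicity). These force block sizes [2, 1].
λ = 4: algebraic multiplicity 3 (exponent in χ_B), largest block size 3 (exponent in m_B), 1 block (geometric multiplicity). This forces block sizes [3].

Jordan blocks: (-5, 2), (-5, 1), (4, 3)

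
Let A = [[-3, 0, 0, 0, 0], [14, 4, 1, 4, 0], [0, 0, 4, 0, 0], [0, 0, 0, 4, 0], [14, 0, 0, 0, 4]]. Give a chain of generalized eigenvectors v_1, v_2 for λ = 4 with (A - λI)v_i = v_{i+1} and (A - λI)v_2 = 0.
v_1 = [[0, 0, 5, -1, 0]]^T, v_2 = [[0, 1, 0, 0, 0]]^T

We seek v_1 ∈ ker((A - 4I)^2) \ ker(A - 4I), then set v_{i+1} = (A - 4I) v_i.

One such chain is v_1 = [[0, 0, 5, -1, 0]]^T, v_2 = [[0, 1, 0, 0, 0]]^T. Check: (A - 4I) v_2 = [[0, 0, 0, 0, 0]]^T = 0.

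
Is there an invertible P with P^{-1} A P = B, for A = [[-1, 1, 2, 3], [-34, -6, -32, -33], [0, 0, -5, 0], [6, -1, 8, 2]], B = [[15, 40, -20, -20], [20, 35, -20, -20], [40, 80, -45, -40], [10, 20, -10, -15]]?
No.

Both have characteristic polynomial (x - 5)(x + 5)^3, but the minimal polynomial of A is (x - 5)(x + 5)^2 while the minimal polynomial of B is (x - 5)(x + 5). The minimal polynomial is a similarity invariant, so A and B are not similar.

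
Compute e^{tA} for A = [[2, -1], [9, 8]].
e^{tA} = [[(1 - 3*t)*e^{5*t}, -t*e^{5*t}], [9*t*e^{5*t}, (3*t + 1)*e^{5*t}]]

A has Jordan form J = [[5, 1], [0, 5]] with A = PJP^{-1}, so e^{tA} = P e^{tJ} P^{-1}.

For a Jordan block J_k(λ), e^{tJ_k(λ)} = e^{λt} · (I + tN + t^2 N^2/2! + ... + t^{k-1} N^{k-1}/(k-1)!) where N is the nilpotent superdiagonal part.

Assembling the blocks and conjugating back gives the entries of e^{tA} as shown above.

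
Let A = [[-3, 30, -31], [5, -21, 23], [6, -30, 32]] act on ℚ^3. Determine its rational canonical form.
The invariant factors of A (the non-unit diagonal entries of the Smith normal form of xI - A over ℚ[x]) are (x - 5)(x^2 - 3x + 6), each dividing the next. The characteristic polynomial is their product, (x - 5)(x^2 - 3x + 6).

The rational canonical form is the block-diagonal matrix of companion matrices C(f_i):
R = [[0, 0, 30], [1, 0, -21], [0, 1, 8]].

Note the characteristic polynomial does not split into linear factors over ℚ, so A has no Jordan form over ℚ; the rational canonical form exists over any field.

R = [[0, 0, 30], [1, 0, -21], [0, 1, 8]]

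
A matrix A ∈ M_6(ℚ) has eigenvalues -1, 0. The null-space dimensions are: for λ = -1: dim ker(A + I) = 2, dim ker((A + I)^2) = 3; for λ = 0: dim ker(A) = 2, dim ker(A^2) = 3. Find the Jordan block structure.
λ = -1: successive nullity increments [2, 1] count blocks of size ≥ k; block sizes are [2, 1].
λ = 0: successive nullity increments [2, 1] count blocks of size ≥ k; block sizes are [2, 1].

Jordan blocks: (-1, 2), (-1, 1), (0, 2), (0, 1)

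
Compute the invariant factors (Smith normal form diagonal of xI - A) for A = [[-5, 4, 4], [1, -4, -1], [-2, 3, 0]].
The Jordan structure of A has elementary divisors (x + 3)^3. Arranging the block sizes at each eigenvalue in decreasing order and taking row products gives the invariant factors.

Invariant factors (smallest first, each dividing the next): (x + 3)^3.

Check: the last factor (x + 3)^3 is the minimal polynomial, and the product (x + 3)^3 is the characteristic polynomial.

(x + 3)^3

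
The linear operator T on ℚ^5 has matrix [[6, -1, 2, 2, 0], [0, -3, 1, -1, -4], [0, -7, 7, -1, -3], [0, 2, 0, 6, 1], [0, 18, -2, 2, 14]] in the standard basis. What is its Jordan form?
The characteristic polynomial is det(xI - A) = (x - 6)^5, so the eigenvalues are 6 (algebraic multiplicity 5).

For λ = 6: rank(A - 6I) = 3, rank((A - 6I)^2) = 1, rank((A - 6I)^3) = 0. The eigenspace has dimension 5 - 3 = 2, so there are 2 Jordan blocks; the rank sequence gives block sizes [3, 2].

Assembling the blocks gives the Jordan form J above.

J = [[6, 1, 0, 0, 0], [0, 6, 1, 0, 0], [0, 0, 6, 0, 0], [0, 0, 0, 6, 1], [0, 0, 0, 0, 6]]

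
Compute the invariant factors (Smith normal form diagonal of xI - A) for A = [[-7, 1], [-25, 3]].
The Jordan structure of A has elementary divisors (x + 2)^2. Arranging the block sizes at each eigenvalue in decreasing order and taking row products gives the invariant factors.

Invariant factors (smallest first, each dividing the next): (x + 2)^2.

Check: the last factor (x + 2)^2 is the minimal polynomial, and the product (x + 2)^2 is the characteristic polynomial.

(x + 2)^2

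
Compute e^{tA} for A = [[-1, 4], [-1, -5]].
A has Jordan form J = [[-3, 1], [0, -3]] with A = PJP^{-1}, so e^{tA} = P e^{tJ} P^{-1}.

For a Jordan block J_k(λ), e^{tJ_k(λ)} = e^{λt} · (I + tN + t^2 N^2/2! + ... + t^{k-1} N^{k-1}/(k-1)!) where N is the nilpotent superdiagonal part.

Assembling the blocks and conjugating back gives the entries of e^{tA} as shown above.

e^{tA} = [[(2*t + 1)*e^{-3*t}, 4*t*e^{-3*t}], [-t*e^{-3*t}, (1 - 2*t)*e^{-3*t}]]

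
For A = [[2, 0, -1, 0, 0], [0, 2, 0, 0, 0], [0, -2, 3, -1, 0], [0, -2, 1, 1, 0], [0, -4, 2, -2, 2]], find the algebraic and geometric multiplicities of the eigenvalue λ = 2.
The characteristic polynomial is (x - 2)^5, so the factor x - 2 appears with exponent 5: the algebraic multiplicity is 5.

rank(A - 2I) = 2, so the eigenspace has dimension 5 - 2 = 3: the geometric multiplicity is 3.

Since 3 < 5, A is not diagonalizable.

algebraic multiplicity 5, geometric multiplicity 3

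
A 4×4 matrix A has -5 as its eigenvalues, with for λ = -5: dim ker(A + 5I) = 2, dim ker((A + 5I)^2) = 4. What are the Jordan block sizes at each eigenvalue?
λ = -5: successive nullity increments [2, 2] count blocks of size ≥ k; block sizes are [2, 2].

Jordan blocks: (-5, 2), (-5, 2)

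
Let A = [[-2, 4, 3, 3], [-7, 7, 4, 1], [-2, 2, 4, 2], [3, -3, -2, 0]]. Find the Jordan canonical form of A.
J = [[2, 1, 0, 0], [0, 2, 1, 0], [0, 0, 2, 0], [0, 0, 0, 3]]

The characteristic polynomial is det(xI - A) = (x - 3)(x - 2)^3, so the eigenvalues are 2 (algebraic multiplicity 3), 3 (algebraic multiplicity 1).

For λ = 2: rank(A - 2I) = 3, rank((A - 2I)^2) = 2, rank((A - 2I)^3) = 1. The eigenspace has dimension 4 - 3 = 1, so there is 1 Jordan block; the rank sequence gives block sizes [3].

For λ = 3: algebraic multiplicity 1 gives one 1×1 block.

Assembling the blocks gives the Jordan form J above.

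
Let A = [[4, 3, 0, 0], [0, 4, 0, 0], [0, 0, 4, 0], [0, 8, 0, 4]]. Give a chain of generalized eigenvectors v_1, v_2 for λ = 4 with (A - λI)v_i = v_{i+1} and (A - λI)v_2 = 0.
v_1 = [[0, 1, -1, 0]]^T, v_2 = [[3, 0, 0, 8]]^T

We seek v_1 ∈ ker((A - 4I)^2) \ ker(A - 4I), then set v_{i+1} = (A - 4I) v_i.

One such chain is v_1 = [[0, 1, -1, 0]]^T, v_2 = [[3, 0, 0, 8]]^T. Check: (A - 4I) v_2 = [[0, 0, 0, 0]]^T = 0.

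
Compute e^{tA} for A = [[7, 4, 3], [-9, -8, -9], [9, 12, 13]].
e^{tA} = [[(3*t + 1)*e^{4*t}, 4*t*e^{4*t}, 3*t*e^{4*t}], [-9*t*e^{4*t}, (1 - 12*t)*e^{4*t}, -9*t*e^{4*t}], [9*t*e^{4*t}, 12*t*e^{4*t}, (9*t + 1)*e^{4*t}]]

A has Jordan form J = [[4, 1, 0], [0, 4, 0], [0, 0, 4]] with A = PJP^{-1}, so e^{tA} = P e^{tJ} P^{-1}.

For a Jordan block J_k(λ), e^{tJ_k(λ)} = e^{λt} · (I + tN + t^2 N^2/2! + ... + t^{k-1} N^{k-1}/(k-1)!) where N is the nilpotent superdiagonal part.

Assembling the blocks and conjugating back gives the entries of e^{tA} as shown above.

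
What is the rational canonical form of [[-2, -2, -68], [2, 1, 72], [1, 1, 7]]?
The invariant factors of A (the non-unit diagonal entries of the Smith normal form of xI - A over ℚ[x]) are (x - 6)(x - 3)(x + 3), each dividing the next. The characteristic polynomial is their product, (x - 6)(x - 3)(x + 3).

The rational canonical form is the block-diagonal matrix of companion matrices C(f_i):
R = [[0, 0, -54], [1, 0, 9], [0, 1, 6]].

R = [[0, 0, -54], [1, 0, 9], [0, 1, 6]]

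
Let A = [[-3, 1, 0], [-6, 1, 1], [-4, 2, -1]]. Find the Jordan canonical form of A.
J = [[-1, 1, 0], [0, -1, 1], [0, 0, -1]]

The characteristic polynomial is det(xI - A) = (x + 1)^3, so the eigenvalues are -1 (algebraic multiplicity 3).

For λ = -1: rank(A + I) = 2, rank((A + I)^2) = 1, rank((A + I)^3) = 0. The eigenspace has dimension 3 - 2 = 1, so there is 1 Jordan block; the rank sequence gives block sizes [3].

Assembling the blocks gives the Jordan form J above.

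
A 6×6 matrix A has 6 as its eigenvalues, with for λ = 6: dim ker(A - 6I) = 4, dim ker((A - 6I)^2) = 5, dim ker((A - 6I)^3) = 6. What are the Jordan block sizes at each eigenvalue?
Jordan blocks: (6, 3), (6, 1), (6, 1), (6, 1)

λ = 6: successive nullity increments [4, 1, 1] count blocks of size ≥ k; block sizes are [3, 1, 1, 1].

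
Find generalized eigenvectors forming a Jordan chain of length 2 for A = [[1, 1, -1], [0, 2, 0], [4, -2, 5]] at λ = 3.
v_1 = [[1, 0, -3]]^T, v_2 = [[1, 0, -2]]^T

We seek v_1 ∈ ker((A - 3I)^2) \ ker(A - 3I), then set v_{i+1} = (A - 3I) v_i.

One such chain is v_1 = [[1, 0, -3]]^T, v_2 = [[1, 0, -2]]^T. Check: (A - 3I) v_2 = [[0, 0, 0]]^T = 0.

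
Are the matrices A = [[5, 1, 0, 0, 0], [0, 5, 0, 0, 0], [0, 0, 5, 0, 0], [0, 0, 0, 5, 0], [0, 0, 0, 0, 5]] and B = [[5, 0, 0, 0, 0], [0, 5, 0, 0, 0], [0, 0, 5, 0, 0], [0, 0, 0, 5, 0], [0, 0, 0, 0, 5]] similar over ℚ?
Both have characteristic polynomial (x - 5)^5, but the minimal polynomial of A is (x - 5)^2 while the minimal polynomial of B is x - 5. The minimal polynomial is a similarity invariant, so A and B are not similar.

No.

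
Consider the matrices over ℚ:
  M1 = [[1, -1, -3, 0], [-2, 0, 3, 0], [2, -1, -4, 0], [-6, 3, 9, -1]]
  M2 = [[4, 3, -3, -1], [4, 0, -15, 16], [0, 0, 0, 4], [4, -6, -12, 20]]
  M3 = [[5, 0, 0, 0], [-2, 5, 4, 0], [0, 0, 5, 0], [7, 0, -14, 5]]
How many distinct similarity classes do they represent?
Characteristic polynomials: χ_{M1} = (x + 1)^4, χ_{M2} = (x - 6)^4, χ_{M3} = (x - 5)^4.

{M1}: invariant factors x + 1, x + 1, (x + 1)^2.

{M2}: invariant factors x - 6, (x - 6)^3.

{M3}: invariant factors x - 5, x - 5, (x - 5)^2.

Matrices are similar if and only if their invariant-factor lists agree; the partition into similarity classes is {M1}, {M2}, {M3}.

3 classes: {M1}, {M2}, {M3}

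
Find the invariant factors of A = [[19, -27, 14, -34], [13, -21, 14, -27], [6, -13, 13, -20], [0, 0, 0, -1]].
The Jordan structure of A has elementary divisors (x + 1), (x + 1), (x - 6)^2. Arranging the block sizes at each eigenvalue in decreasing order and taking row products gives the invariant factors.

Invariant factors (smallest first, each dividing the next): x + 1, (x - 6)^2(x + 1).

Check: the last factor (x - 6)^2(x + 1) is the minimal polynomial, and the product (x - 6)^2(x + 1)^2 is the characteristic polynomial.

x + 1, (x - 6)^2(x + 1)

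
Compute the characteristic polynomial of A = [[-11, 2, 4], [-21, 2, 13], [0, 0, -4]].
xI - A = [[x + 11, -2, -4], [21, x - 2, -13], [0, 0, x + 4]].

Expanding det(xI - A) along the first row:
det(xI - A) = + (x + 11)·det([[x - 2, -13], [0, x + 4]]) - (-2)·det([[21, -13], [0, x + 4]]) + (-4)·det([[21, x - 2], [0, 0]]).

Evaluating gives χ_A(x) = x^3 + 13x^2 + 56x + 80 = (x + 4)^2(x + 5).

χ_A(x) = (x + 4)^2(x + 5)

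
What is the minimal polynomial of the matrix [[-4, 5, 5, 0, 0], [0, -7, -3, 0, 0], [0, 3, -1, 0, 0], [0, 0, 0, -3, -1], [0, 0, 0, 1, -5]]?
The characteristic polynomial factors as (x + 4)^5. The minimal polynomial is ∏(x - λ)^{k_λ} where k_λ is the size of the largest Jordan block at λ.

For λ = -4: rank(A + 4I) = 2, and the largest Jordan block has size 2 (the smallest k with rank((A + 4I)^k) = rank((A + 4I)^(k+1))).

So m_A(x) = (x + 4)^2.

m_A(x) = (x + 4)^2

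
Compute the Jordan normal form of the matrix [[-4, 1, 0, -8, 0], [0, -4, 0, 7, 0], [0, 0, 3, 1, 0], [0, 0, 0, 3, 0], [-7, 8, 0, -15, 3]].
The characteristic polynomial is det(xI - A) = (x - 3)^3(x + 4)^2, so the eigenvalues are -4 (algebraic multiplicity 2), 3 (algebraic multiplicity 3).

For λ = -4: rank(A + 4I) = 4, rank((A + 4I)^2) = 3. The eigenspace has dimension 5 - 4 = 1, so there is 1 Jordan block; the rank sequence gives block sizes [2].

For λ = 3: rank(A - 3I) = 3, rank((A - 3I)^2) = 2. The eigenspace has dimension 5 - 3 = 2, so there are 2 Jordan blocks; the rank sequence gives block sizes [2, 1].

Assembling the blocks gives the Jordan form J above.

J = [[-4, 1, 0, 0, 0], [0, -4, 0, 0, 0], [0, 0, 3, 1, 0], [0, 0, 0, 3, 0], [0, 0, 0, 0, 3]]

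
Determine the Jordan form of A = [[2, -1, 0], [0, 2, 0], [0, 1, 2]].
The characteristic polynomial is det(xI - A) = (x - 2)^3, so the eigenvalues are 2 (algebraic multiplicity 3).

For λ = 2: rank(A - 2I) = 1, rank((A - 2I)^2) = 0. The eigenspace has dimension 3 - 1 = 2, so there are 2 Jordan blocks; the rank sequence gives block sizes [2, 1].

Assembling the blocks gives the Jordan form J above.

J = [[2, 1, 0], [0, 2, 0], [0, 0, 2]]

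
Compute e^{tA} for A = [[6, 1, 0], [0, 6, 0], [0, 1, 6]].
e^{tA} = [[e^{6*t}, t*e^{6*t}, 0], [0, e^{6*t}, 0], [0, t*e^{6*t}, e^{6*t}]]

A has Jordan form J = [[6, 1, 0], [0, 6, 0], [0, 0, 6]] with A = PJP^{-1}, so e^{tA} = P e^{tJ} P^{-1}.

For a Jordan block J_k(λ), e^{tJ_k(λ)} = e^{λt} · (I + tN + t^2 N^2/2! + ... + t^{k-1} N^{k-1}/(k-1)!) where N is the nilpotent superdiagonal part.

Assembling the blocks and conjugating back gives the entries of e^{tA} as shown above.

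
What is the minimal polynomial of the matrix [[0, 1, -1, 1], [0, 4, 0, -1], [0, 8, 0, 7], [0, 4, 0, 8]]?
m_A(x) = x^2(x - 6)^2

The characteristic polynomial factors as x^2(x - 6)^2. The minimal polynomial is ∏(x - λ)^{k_λ} where k_λ is the size of the largest Jordan block at λ.

For λ = 0: rank(A) = 3, and the largest Jordan block has size 2 (the smallest k with rank(A^k) = rank(A^(k+1))).
For λ = 6: rank(A - 6I) = 3, and the largest Jordan block has size 2 (the smallest k with rank((A - 6I)^k) = rank((A - 6I)^(k+1))).

So m_A(x) = x^2(x - 6)^2.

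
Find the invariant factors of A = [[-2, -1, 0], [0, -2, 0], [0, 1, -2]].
The Jordan structure of A has elementary divisors (x + 2)^2, (x + 2). Arranging the block sizes at each eigenvalue in decreasing order and taking row products gives the invariant factors.

Invariant factors (smallest first, each dividing the next): x + 2, (x + 2)^2.

Check: the last factor (x + 2)^2 is the minimal polynomial, and the product (x + 2)^3 is the characteristic polynomial.

x + 2, (x + 2)^2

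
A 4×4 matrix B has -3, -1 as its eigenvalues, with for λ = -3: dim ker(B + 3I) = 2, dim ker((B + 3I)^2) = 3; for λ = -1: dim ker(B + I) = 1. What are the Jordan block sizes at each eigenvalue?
Jordan blocks: (-3, 2), (-3, 1), (-1, 1)

λ = -3: successive nullity increments [2, 1] count blocks of size ≥ k; block sizes are [2, 1].
λ = -1: successive nullity increments [1] count blocks of size ≥ k; block sizes are [1].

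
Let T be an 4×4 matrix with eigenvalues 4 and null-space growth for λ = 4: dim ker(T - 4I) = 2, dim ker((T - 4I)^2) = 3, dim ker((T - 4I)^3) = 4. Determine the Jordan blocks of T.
λ = 4: successive nullity increments [2, 1, 1] count blocks of size ≥ k; block sizes are [3, 1].

Jordan blocks: (4, 3), (4, 1)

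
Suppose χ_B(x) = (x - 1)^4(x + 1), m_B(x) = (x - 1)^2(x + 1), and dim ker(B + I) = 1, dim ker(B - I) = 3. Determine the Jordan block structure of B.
Jordan blocks: (-1, 1), (1, 2), (1, 1), (1, 1)

λ = -1: algebraic multiplicity 1 (exponent in χ_B), largest block size 1 (exponent in m_B), 1 block (geometric multiplicity). This forces block sizes [1].
λ = 1: algebraic multiplicity 4 (exponent in χ_B), largest block size 2 (exponent in m_B), 3 blocks (geometric multiplicity). These force block sizes [2, 1, 1].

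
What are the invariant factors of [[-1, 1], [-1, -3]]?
(x + 2)^2

The Jordan structure of A has elementary divisors (x + 2)^2. Arranging the block sizes at each eigenvalue in decreasing order and taking row products gives the invariant factors.

Invariant factors (smallest first, each dividing the next): (x + 2)^2.

Check: the last factor (x + 2)^2 is the minimal polynomial, and the product (x + 2)^2 is the characteristic polynomial.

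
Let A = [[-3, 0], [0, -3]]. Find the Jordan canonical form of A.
J = [[-3, 0], [0, -3]]

The characteristic polynomial is det(xI - A) = (x + 3)^2, so the eigenvalues are -3 (algebraic multiplicity 2).

For λ = -3: rank(A + 3I) = 0. The eigenspace has dimension 2 - 0 = 2, so there are 2 Jordan blocks; the rank sequence gives block sizes [1, 1].

Assembling the blocks gives the Jordan form J above.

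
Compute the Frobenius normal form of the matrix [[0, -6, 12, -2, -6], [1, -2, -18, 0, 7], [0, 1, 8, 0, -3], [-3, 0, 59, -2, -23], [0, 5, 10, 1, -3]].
The invariant factors of A (the non-unit diagonal entries of the Smith normal form of xI - A over ℚ[x]) are x(x - 1)(x^3 - 4x - 1), each dividing the next. The characteristic polynomial is their product, x(x - 1)(x^3 - 4x - 1).

The rational canonical form is the block-diagonal matrix of companion matrices C(f_i):
R = [[0, 0, 0, 0, 0], [1, 0, 0, 0, -1], [0, 1, 0, 0, -3], [0, 0, 1, 0, 4], [0, 0, 0, 1, 1]].

Note the characteristic polynomial does not split into linear factors over ℚ, so A has no Jordan form over ℚ; the rational canonical form exists over any field.

R = [[0, 0, 0, 0, 0], [1, 0, 0, 0, -1], [0, 1, 0, 0, -3], [0, 0, 1, 0, 4], [0, 0, 0, 1, 1]]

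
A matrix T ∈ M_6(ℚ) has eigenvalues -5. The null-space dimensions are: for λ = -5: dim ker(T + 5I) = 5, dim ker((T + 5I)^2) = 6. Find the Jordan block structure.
λ = -5: successive nullity increments [5, 1] count blocks of size ≥ k; block sizes are [2, 1, 1, 1, 1].

Jordan blocks: (-5, 2), (-5, 1), (-5, 1), (-5, 1), (-5, 1)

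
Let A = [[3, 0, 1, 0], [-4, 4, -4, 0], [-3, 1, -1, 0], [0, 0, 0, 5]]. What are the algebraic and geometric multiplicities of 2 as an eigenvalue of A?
The characteristic polynomial is (x - 5)(x - 2)^3, so the factor x - 2 appears with exponent 3: the algebraic multiplicity is 3.

rank(A - 2I) = 3, so the eigenspace has dimension 4 - 3 = 1: the geometric multiplicity is 1.

Since 1 < 3, A is not diagonalizable.

algebraic multiplicity 3, geometric multiplicity 1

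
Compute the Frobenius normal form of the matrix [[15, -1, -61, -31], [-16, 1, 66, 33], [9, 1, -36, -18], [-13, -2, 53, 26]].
R = [[0, 0, 0, 6], [1, 0, 0, 17], [0, 1, 0, -3], [0, 0, 1, 6]]

The invariant factors of A (the non-unit diagonal entries of the Smith normal form of xI - A over ℚ[x]) are (x - 6)(x^3 + 3x + 1), each dividing the next. The characteristic polynomial is their product, (x - 6)(x^3 + 3x + 1).

The rational canonical form is the block-diagonal matrix of companion matrices C(f_i):
R = [[0, 0, 0, 6], [1, 0, 0, 17], [0, 1, 0, -3], [0, 0, 1, 6]].

Note the characteristic polynomial does not split into linear factors over ℚ, so A has no Jordan form over ℚ; the rational canonical form exists over any field.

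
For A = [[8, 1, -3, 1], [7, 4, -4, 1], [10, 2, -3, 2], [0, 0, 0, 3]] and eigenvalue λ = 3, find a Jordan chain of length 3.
v_1 = [[-2, -6, -5, 2]]^T, v_2 = [[1, 2, 2, 0]]^T, v_3 = [[1, 1, 2, 0]]^T

We seek v_1 ∈ ker((A - 3I)^3) \ ker((A - 3I)^2), then set v_{i+1} = (A - 3I) v_i.

One such chain is v_1 = [[-2, -6, -5, 2]]^T, v_2 = [[1, 2, 2, 0]]^T, v_3 = [[1, 1, 2, 0]]^T. Check: (A - 3I) v_3 = [[0, 0, 0, 0]]^T = 0.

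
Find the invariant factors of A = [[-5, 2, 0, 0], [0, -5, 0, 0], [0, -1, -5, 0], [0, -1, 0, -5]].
x + 5, x + 5, (x + 5)^2

The Jordan structure of A has elementary divisors (x + 5)^2, (x + 5), (x + 5). Arranging the block sizes at each eigenvalue in decreasing order and taking row products gives the invariant factors.

Invariant factors (smallest first, each dividing the next): x + 5, x + 5, (x + 5)^2.

Check: the last factor (x + 5)^2 is the minimal polynomial, and the product (x + 5)^4 is the characteristic polynomial.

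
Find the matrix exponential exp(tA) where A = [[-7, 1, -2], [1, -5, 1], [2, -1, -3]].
e^{tA} = [[(t^2 - 4*t + 2)*e^{-5*t}/2, t*e^{-5*t}, t*(t - 4)*e^{-5*t}/2], [t*e^{-5*t}, e^{-5*t}, t*e^{-5*t}], [t*(4 - t)*e^{-5*t}/2, -t*e^{-5*t}, (-t^2 + 4*t + 2)*e^{-5*t}/2]]

A has Jordan form J = [[-5, 1, 0], [0, -5, 1], [0, 0, -5]] with A = PJP^{-1}, so e^{tA} = P e^{tJ} P^{-1}.

For a Jordan block J_k(λ), e^{tJ_k(λ)} = e^{λt} · (I + tN + t^2 N^2/2! + ... + t^{k-1} N^{k-1}/(k-1)!) where N is the nilpotent superdiagonal part.

Assembling the blocks and conjugating back gives the entries of e^{tA} as shown above.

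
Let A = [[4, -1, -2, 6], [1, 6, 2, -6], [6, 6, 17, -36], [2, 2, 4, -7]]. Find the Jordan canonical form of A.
The characteristic polynomial is det(xI - A) = (x - 5)^4, so the eigenvalues are 5 (algebraic multiplicity 4).

For λ = 5: rank(A - 5I) = 1, rank((A - 5I)^2) = 0. The eigenspace has dimension 4 - 1 = 3, so there are 3 Jordan blocks; the rank sequence gives block sizes [2, 1, 1].

Assembling the blocks gives the Jordan form J above.

J = [[5, 1, 0, 0], [0, 5, 0, 0], [0, 0, 5, 0], [0, 0, 0, 5]]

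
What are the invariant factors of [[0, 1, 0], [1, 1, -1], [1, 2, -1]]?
x^3

The Jordan structure of A has elementary divisors x^3. Arranging the block sizes at each eigenvalue in decreasing order and taking row products gives the invariant factors.

Invariant factors (smallest first, each dividing the next): x^3.

Check: the last factor x^3 is the minimal polynomial, and the product x^3 is the characteristic polynomial.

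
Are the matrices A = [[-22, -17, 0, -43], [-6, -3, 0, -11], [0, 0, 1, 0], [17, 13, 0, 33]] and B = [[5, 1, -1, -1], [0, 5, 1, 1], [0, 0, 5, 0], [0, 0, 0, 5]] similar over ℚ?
No.

trace(A) = 9 but trace(B) = 20. The trace is a similarity invariant, so A and B are not similar.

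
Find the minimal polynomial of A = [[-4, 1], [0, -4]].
The characteristic polynomial factors as (x + 4)^2. The minimal polynomial is ∏(x - λ)^{k_λ} where k_λ is the size of the largest Jordan block at λ.

For λ = -4: rank(A + 4I) = 1, and the largest Jordan block has size 2 (the smallest k with rank((A + 4I)^k) = rank((A + 4I)^(k+1))).

So m_A(x) = (x + 4)^2.

m_A(x) = (x + 4)^2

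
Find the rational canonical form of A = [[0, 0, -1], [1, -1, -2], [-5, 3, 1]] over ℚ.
R = [[0, 0, 2], [1, 0, 0], [0, 1, 0]]

The invariant factors of A (the non-unit diagonal entries of the Smith normal form of xI - A over ℚ[x]) are x^3 - 2, each dividing the next. The characteristic polynomial is their product, x^3 - 2.

The rational canonical form is the block-diagonal matrix of companion matrices C(f_i):
R = [[0, 0, 2], [1, 0, 0], [0, 1, 0]].

Note the characteristic polynomial does not split into linear factors over ℚ, so A has no Jordan form over ℚ; the rational canonical form exists over any field.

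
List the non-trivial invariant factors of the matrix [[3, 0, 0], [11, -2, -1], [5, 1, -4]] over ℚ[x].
(x - 3)(x + 3)^2

The Jordan structure of A has elementary divisors (x + 3)^2, (x - 3). Arranging the block sizes at each eigenvalue in decreasing order and taking row products gives the invariant factors.

Invariant factors (smallest first, each dividing the next): (x - 3)(x + 3)^2.

Check: the last factor (x - 3)(x + 3)^2 is the minimal polynomial, and the product (x - 3)(x + 3)^2 is the characteristic polynomial.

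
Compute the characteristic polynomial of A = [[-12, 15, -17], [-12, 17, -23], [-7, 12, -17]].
χ_A(x) = (x + 4)^3

xI - A = [[x + 12, -15, 17], [12, x - 17, 23], [7, -12, x + 17]].

Expanding det(xI - A) along the first row:
det(xI - A) = + (x + 12)·det([[x - 17, 23], [-12, x + 17]]) - (-15)·det([[12, 23], [7, x + 17]]) + (17)·det([[12, x - 17], [7, -12]]).

Evaluating gives χ_A(x) = x^3 + 12x^2 + 48x + 64 = (x + 4)^3.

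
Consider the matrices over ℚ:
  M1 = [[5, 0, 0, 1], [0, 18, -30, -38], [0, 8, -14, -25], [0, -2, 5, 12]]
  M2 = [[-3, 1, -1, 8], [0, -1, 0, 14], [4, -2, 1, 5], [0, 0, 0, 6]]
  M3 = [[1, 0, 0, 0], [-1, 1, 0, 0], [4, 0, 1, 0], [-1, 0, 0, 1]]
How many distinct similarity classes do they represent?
Characteristic polynomials: χ_{M1} = (x - 6)(x - 5)^3, χ_{M2} = (x - 6)(x + 1)^3, χ_{M3} = (x - 1)^4.

{M1}: invariant factors (x - 6)(x - 5)^3.

{M2}: invariant factors x + 1, (x - 6)(x + 1)^2.

{M3}: invariant factors x - 1, x - 1, (x - 1)^2.

Matrices are similar if and only if their invariant-factor lists agree; the partition into similarity classes is {M1}, {M2}, {M3}.

3 classes: {M1}, {M2}, {M3}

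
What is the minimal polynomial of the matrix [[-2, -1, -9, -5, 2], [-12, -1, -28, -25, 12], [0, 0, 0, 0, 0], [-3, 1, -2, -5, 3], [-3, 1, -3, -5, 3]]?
The characteristic polynomial factors as x^4(x + 5). The minimal polynomial is ∏(x - λ)^{k_λ} where k_λ is the size of the largest Jordan block at λ.

For λ = -5: rank(A + 5I) = 4, and the largest Jordan block has size 1 (the smallest k with rank((A + 5I)^k) = rank((A + 5I)^(k+1))).
For λ = 0: rank(A) = 3, and the largest Jordan block has size 2 (the smallest k with rank(A^k) = rank(A^(k+1))).

So m_A(x) = x^2(x + 5).

m_A(x) = x^2(x + 5)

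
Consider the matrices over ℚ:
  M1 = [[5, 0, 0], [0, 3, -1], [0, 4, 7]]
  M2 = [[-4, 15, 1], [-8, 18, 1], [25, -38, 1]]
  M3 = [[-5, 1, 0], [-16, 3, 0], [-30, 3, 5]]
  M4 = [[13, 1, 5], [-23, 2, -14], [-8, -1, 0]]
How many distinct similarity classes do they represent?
Characteristic polynomials: χ_{M1} = (x - 5)^3, χ_{M2} = (x - 5)^3, χ_{M3} = (x - 5)(x + 1)^2, χ_{M4} = (x - 5)^3.

{M1}: invariant factors x - 5, (x - 5)^2.

{M2, M4}: invariant factors (x - 5)^3.

{M3}: invariant factors (x - 5)(x + 1)^2.

Matrices are similar if and only if their invariant-factor lists agree; the partition into similarity classes is {M1}, {M2, M4}, {M3}.

3 classes: {M1}, {M2, M4}, {M3}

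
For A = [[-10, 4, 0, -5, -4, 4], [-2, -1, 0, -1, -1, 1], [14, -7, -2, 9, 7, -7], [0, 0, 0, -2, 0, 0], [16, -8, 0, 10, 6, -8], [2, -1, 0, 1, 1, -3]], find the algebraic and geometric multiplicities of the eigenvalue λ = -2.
algebraic multiplicity 6, geometric multiplicity 4

The characteristic polynomial is (x + 2)^6, so the factor x + 2 appears with exponent 6: the algebraic multiplicity is 6.

rank(A + 2I) = 2, so the eigenspace has dimension 6 - 2 = 4: the geometric multiplicity is 4.

Since 4 < 6, A is not diagonalizable.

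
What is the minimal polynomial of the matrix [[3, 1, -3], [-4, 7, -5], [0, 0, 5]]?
m_A(x) = (x - 5)^3

The characteristic polynomial factors as (x - 5)^3. The minimal polynomial is ∏(x - λ)^{k_λ} where k_λ is the size of the largest Jordan block at λ.

For λ = 5: rank(A - 5I) = 2, and the largest Jordan block has size 3 (the smallest k with rank((A - 5I)^k) = rank((A - 5I)^(k+1))).

So m_A(x) = (x - 5)^3.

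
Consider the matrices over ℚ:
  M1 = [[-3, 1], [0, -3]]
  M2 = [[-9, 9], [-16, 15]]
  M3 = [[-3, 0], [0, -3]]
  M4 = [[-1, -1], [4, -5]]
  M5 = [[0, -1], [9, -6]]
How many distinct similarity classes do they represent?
Characteristic polynomials: χ_{M1} = (x + 3)^2, χ_{M2} = (x - 3)^2, χ_{M3} = (x + 3)^2, χ_{M4} = (x + 3)^2, χ_{M5} = (x + 3)^2.

{M1, M4, M5}: invariant factors (x + 3)^2.

{M2}: invariant factors (x - 3)^2.

{M3}: invariant factors x + 3, x + 3.

Matrices are similar if and only if their invariant-factor lists agree; the partition into similarity classes is {M1, M4, M5}, {M2}, {M3}.

3 classes: {M1, M4, M5}, {M2}, {M3}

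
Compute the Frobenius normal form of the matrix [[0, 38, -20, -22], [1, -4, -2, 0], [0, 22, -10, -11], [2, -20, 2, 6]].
The invariant factors of A (the non-unit diagonal entries of the Smith normal form of xI - A over ℚ[x]) are x^2 + 4x + 6, x^2 + 4x + 6, each dividing the next. The characteristic polynomial is their product, (x^2 + 4x + 6)^2.

The rational canonical form is the block-diagonal matrix of companion matrices C(f_i):
R = [[0, -6, 0, 0], [1, -4, 0, 0], [0, 0, 0, -6], [0, 0, 1, -4]].

Note the characteristic polynomial does not split into linear factors over ℚ, so A has no Jordan form over ℚ; the rational canonical form exists over any field.

R = [[0, -6, 0, 0], [1, -4, 0, 0], [0, 0, 0, -6], [0, 0, 1, -4]]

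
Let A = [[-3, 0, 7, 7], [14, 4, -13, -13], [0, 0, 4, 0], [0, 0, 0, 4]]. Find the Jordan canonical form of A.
J = [[-3, 0, 0, 0], [0, 4, 1, 0], [0, 0, 4, 0], [0, 0, 0, 4]]

The characteristic polynomial is det(xI - A) = (x - 4)^3(x + 3), so the eigenvalues are -3 (algebraic multiplicity 1), 4 (algebraic multiplicity 3).

For λ = -3: algebraic multiplicity 1 gives one 1×1 block.

For λ = 4: rank(A - 4I) = 2, rank((A - 4I)^2) = 1. The eigenspace has dimension 4 - 2 = 2, so there are 2 Jordan blocks; the rank sequence gives block sizes [2, 1].

Assembling the blocks gives the Jordan form J above.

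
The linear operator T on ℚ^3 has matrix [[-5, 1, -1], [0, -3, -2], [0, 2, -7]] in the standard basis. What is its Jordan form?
The characteristic polynomial is det(xI - A) = (x + 5)^3, so the eigenvalues are -5 (algebraic multiplicity 3).

For λ = -5: rank(A + 5I) = 1, rank((A + 5I)^2) = 0. The eigenspace has dimension 3 - 1 = 2, so there are 2 Jordan blocks; the rank sequence gives block sizes [2, 1].

Assembling the blocks gives the Jordan form J above.

J = [[-5, 1, 0], [0, -5, 0], [0, 0, -5]]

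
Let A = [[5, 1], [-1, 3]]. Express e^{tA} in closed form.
A has Jordan form J = [[4, 1], [0, 4]] with A = PJP^{-1}, so e^{tA} = P e^{tJ} P^{-1}.

For a Jordan block J_k(λ), e^{tJ_k(λ)} = e^{λt} · (I + tN + t^2 N^2/2! + ... + t^{k-1} N^{k-1}/(k-1)!) where N is the nilpotent superdiagonal part.

Assembling the blocks and conjugating back gives the entries of e^{tA} as shown above.

e^{tA} = [[(t + 1)*e^{4*t}, t*e^{4*t}], [-t*e^{4*t}, (1 - t)*e^{4*t}]]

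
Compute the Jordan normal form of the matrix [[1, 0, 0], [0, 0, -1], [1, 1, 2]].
J = [[1, 1, 0], [0, 1, 1], [0, 0, 1]]

The characteristic polynomial is det(xI - A) = (x - 1)^3, so the eigenvalues are 1 (algebraic multiplicity 3).

For λ = 1: rank(A - I) = 2, rank((A - I)^2) = 1, rank((A - I)^3) = 0. The eigenspace has dimension 3 - 2 = 1, so there is 1 Jordan block; the rank sequence gives block sizes [3].

Assembling the blocks gives the Jordan form J above.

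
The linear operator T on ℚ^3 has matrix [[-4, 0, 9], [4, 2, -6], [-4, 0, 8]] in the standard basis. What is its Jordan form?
J = [[2, 1, 0], [0, 2, 0], [0, 0, 2]]

The characteristic polynomial is det(xI - A) = (x - 2)^3, so the eigenvalues are 2 (algebraic multiplicity 3).

For λ = 2: rank(A - 2I) = 1, rank((A - 2I)^2) = 0. The eigenspace has dimension 3 - 1 = 2, so there are 2 Jordan blocks; the rank sequence gives block sizes [2, 1].

Assembling the blocks gives the Jordan form J above.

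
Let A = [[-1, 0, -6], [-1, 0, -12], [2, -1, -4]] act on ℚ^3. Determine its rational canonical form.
The invariant factors of A (the non-unit diagonal entries of the Smith normal form of xI - A over ℚ[x]) are (x + 3)(x^2 + 2x - 2), each dividing the next. The characteristic polynomial is their product, (x + 3)(x^2 + 2x - 2).

The rational canonical form is the block-diagonal matrix of companion matrices C(f_i):
R = [[0, 0, 6], [1, 0, -4], [0, 1, -5]].

Note the characteristic polynomial does not split into linear factors over ℚ, so A has no Jordan form over ℚ; the rational canonical form exists over any field.

R = [[0, 0, 6], [1, 0, -4], [0, 1, -5]]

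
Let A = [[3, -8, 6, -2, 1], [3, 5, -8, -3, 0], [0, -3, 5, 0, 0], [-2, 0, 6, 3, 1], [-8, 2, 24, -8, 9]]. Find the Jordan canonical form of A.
The characteristic polynomial is det(xI - A) = (x - 5)^5, so the eigenvalues are 5 (algebraic multiplicity 5).

For λ = 5: rank(A - 5I) = 3, rank((A - 5I)^2) = 1, rank((A - 5I)^3) = 0. The eigenspace has dimension 5 - 3 = 2, so there are 2 Jordan blocks; the rank sequence gives block sizes [3, 2].

Assembling the blocks gives the Jordan form J above.

J = [[5, 1, 0, 0, 0], [0, 5, 1, 0, 0], [0, 0, 5, 0, 0], [0, 0, 0, 5, 1], [0, 0, 0, 0, 5]]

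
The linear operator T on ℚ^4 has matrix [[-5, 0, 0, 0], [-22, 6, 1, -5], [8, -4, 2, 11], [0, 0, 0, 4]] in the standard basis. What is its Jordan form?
The characteristic polynomial is det(xI - A) = (x - 4)^3(x + 5), so the eigenvalues are -5 (algebraic multiplicity 1), 4 (algebraic multiplicity 3).

For λ = -5: algebraic multiplicity 1 gives one 1×1 block.

For λ = 4: rank(A - 4I) = 3, rank((A - 4I)^2) = 2, rank((A - 4I)^3) = 1. The eigenspace has dimension 4 - 3 = 1, so there is 1 Jordan block; the rank sequence gives block sizes [3].

Assembling the blocks gives the Jordan form J above.

J = [[-5, 0, 0, 0], [0, 4, 1, 0], [0, 0, 4, 1], [0, 0, 0, 4]]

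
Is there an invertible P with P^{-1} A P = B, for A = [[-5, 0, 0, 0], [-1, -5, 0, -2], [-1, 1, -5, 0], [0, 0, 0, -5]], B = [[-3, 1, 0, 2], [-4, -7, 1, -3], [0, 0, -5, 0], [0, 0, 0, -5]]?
Yes.

Two matrices over a field are similar if and only if they have the same invariant factors.

Both A and B have characteristic polynomial (x + 5)^4 and minimal polynomial (x + 5)^3. Computing further, both have invariant factors x + 5, (x + 5)^3. Hence A and B are similar.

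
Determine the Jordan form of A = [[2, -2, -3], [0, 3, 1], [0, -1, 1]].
The characteristic polynomial is det(xI - A) = (x - 2)^3, so the eigenvalues are 2 (algebraic multiplicity 3).

For λ = 2: rank(A - 2I) = 2, rank((A - 2I)^2) = 1, rank((A - 2I)^3) = 0. The eigenspace has dimension 3 - 2 = 1, so there is 1 Jordan block; the rank sequence gives block sizes [3].

Assembling the blocks gives the Jordan form J above.

J = [[2, 1, 0], [0, 2, 1], [0, 0, 2]]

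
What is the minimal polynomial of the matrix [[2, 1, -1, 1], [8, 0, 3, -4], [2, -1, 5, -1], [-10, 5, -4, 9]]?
m_A(x) = (x - 4)^3

The characteristic polynomial factors as (x - 4)^4. The minimal polynomial is ∏(x - λ)^{k_λ} where k_λ is the size of the largest Jordan block at λ.

For λ = 4: rank(A - 4I) = 2, and the largest Jordan block has size 3 (the smallest k with rank((A - 4I)^k) = rank((A - 4I)^(k+1))).

So m_A(x) = (x - 4)^3.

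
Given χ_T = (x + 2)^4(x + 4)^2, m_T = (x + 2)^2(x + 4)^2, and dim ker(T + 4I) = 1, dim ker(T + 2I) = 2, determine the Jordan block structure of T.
λ = -4: algebraic multiplicity 2 (exponent in χ_T), largest block size 2 (exponent in m_T), 1 block (geometric multiplicity). This forces block sizes [2].
λ = -2: algebraic multiplicity 4 (exponent in χ_T), largest block size 2 (exponent in m_T), 2 blocks (geometric multiplicity). These force block sizes [2, 2].

Jordan blocks: (-4, 2), (-2, 2), (-2, 2)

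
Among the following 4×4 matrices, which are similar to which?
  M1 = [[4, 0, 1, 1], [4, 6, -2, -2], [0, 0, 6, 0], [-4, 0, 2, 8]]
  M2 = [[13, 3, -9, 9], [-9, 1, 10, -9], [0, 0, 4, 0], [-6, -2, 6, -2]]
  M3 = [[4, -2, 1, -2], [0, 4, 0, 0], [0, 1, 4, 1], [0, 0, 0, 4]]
Characteristic polynomials: χ_{M1} = (x - 6)^4, χ_{M2} = (x - 4)^4, χ_{M3} = (x - 4)^4.

{M1}: invariant factors x - 6, x - 6, (x - 6)^2.

{M2, M3}: invariant factors x - 4, (x - 4)^3.

Matrices are similar if and only if their invariant-factor lists agree; the partition into similarity classes is {M1}, {M2, M3}.

2 classes: {M1}, {M2, M3}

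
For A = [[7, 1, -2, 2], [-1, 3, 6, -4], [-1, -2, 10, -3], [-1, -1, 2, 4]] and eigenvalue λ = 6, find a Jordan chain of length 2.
We seek v_1 ∈ ker((A - 6I)^2) \ ker(A - 6I), then set v_{i+1} = (A - 6I) v_i.

One such chain is v_1 = [[0, -3, -2, 0]]^T, v_2 = [[1, -3, -2, -1]]^T. Check: (A - 6I) v_2 = [[0, 0, 0, 0]]^T = 0.

v_1 = [[0, -3, -2, 0]]^T, v_2 = [[1, -3, -2, -1]]^T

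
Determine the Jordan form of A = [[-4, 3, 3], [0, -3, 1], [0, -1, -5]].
The characteristic polynomial is det(xI - A) = (x + 4)^3, so the eigenvalues are -4 (algebraic multiplicity 3).

For λ = -4: rank(A + 4I) = 1, rank((A + 4I)^2) = 0. The eigenspace has dimension 3 - 1 = 2, so there are 2 Jordan blocks; the rank sequence gives block sizes [2, 1].

Assembling the blocks gives the Jordan form J above.

J = [[-4, 1, 0], [0, -4, 0], [0, 0, -4]]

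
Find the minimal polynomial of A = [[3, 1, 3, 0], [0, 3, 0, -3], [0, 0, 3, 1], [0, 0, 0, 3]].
The characteristic polynomial factors as (x - 3)^4. The minimal polynomial is ∏(x - λ)^{k_λ} where k_λ is the size of the largest Jordan block at λ.

For λ = 3: rank(A - 3I) = 2, and the largest Jordan block has size 2 (the smallest k with rank((A - 3I)^k) = rank((A - 3I)^(k+1))).

So m_A(x) = (x - 3)^2.

m_A(x) = (x - 3)^2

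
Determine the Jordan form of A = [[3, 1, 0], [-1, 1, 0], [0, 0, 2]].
J = [[2, 1, 0], [0, 2, 0], [0, 0, 2]]

The characteristic polynomial is det(xI - A) = (x - 2)^3, so the eigenvalues are 2 (algebraic multiplicity 3).

For λ = 2: rank(A - 2I) = 1, rank((A - 2I)^2) = 0. The eigenspace has dimension 3 - 1 = 2, so there are 2 Jordan blocks; the rank sequence gives block sizes [2, 1].

Assembling the blocks gives the Jordan form J above.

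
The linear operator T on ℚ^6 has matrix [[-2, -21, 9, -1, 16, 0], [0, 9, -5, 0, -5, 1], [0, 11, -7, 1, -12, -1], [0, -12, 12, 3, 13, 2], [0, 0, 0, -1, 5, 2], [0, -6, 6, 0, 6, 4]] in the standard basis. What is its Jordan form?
J = [[-2, 1, 0, 0, 0, 0], [0, -2, 0, 0, 0, 0], [0, 0, 4, 1, 0, 0], [0, 0, 0, 4, 0, 0], [0, 0, 0, 0, 4, 1], [0, 0, 0, 0, 0, 4]]

The characteristic polynomial is det(xI - A) = (x - 4)^4(x + 2)^2, so the eigenvalues are -2 (algebraic multiplicity 2), 4 (algebraic multiplicity 4).

For λ = -2: rank(A + 2I) = 5, rank((A + 2I)^2) = 4. The eigenspace has dimension 6 - 5 = 1, so there is 1 Jordan block; the rank sequence gives block sizes [2].

For λ = 4: rank(A - 4I) = 4, rank((A - 4I)^2) = 2. The eigenspace has dimension 6 - 4 = 2, so there are 2 Jordan blocks; the rank sequence gives block sizes [2, 2].

Assembling the blocks gives the Jordan form J above.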